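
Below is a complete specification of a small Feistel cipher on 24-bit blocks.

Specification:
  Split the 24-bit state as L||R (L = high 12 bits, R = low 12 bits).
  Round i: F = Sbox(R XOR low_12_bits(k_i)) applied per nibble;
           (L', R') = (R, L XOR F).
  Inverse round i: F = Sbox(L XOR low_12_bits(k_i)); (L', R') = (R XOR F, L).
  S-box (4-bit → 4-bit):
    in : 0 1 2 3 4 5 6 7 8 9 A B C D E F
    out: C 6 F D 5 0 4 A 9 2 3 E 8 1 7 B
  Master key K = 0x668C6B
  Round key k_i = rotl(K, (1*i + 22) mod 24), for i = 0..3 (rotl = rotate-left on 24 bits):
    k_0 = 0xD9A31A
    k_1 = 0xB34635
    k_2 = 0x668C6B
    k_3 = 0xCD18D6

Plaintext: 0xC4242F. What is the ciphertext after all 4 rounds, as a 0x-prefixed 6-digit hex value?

s_0 = plaintext = 0xC4242F
s_1 = Round(s_0, k_0) = 0x42F692
s_2 = Round(s_1, k_1) = 0x692815
s_3 = Round(s_2, k_2) = 0x815335
s_4 = Round(s_3, k_3) = 0x335668

0x335668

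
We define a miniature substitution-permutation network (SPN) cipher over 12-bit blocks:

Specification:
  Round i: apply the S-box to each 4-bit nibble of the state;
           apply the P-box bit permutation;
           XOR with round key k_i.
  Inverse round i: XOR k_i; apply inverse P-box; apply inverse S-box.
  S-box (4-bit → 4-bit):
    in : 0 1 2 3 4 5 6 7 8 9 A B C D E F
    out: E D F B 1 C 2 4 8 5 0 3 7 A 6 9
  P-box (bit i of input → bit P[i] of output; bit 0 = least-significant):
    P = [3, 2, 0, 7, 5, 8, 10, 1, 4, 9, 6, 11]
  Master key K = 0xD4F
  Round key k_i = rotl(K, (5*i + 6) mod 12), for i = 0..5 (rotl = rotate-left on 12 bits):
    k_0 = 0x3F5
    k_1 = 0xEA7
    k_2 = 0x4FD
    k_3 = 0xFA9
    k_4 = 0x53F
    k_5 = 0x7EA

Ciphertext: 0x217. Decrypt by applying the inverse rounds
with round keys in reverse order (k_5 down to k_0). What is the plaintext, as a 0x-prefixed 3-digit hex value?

s_0 = ciphertext = 0x217
s_1 = InvRound(s_0, k_5) = 0x9C2
s_2 = InvRound(s_1, k_4) = 0x192
s_3 = InvRound(s_2, k_3) = 0x319
s_4 = InvRound(s_3, k_2) = 0xECD
s_5 = InvRound(s_4, k_1) = 0x7F4
s_6 = InvRound(s_5, k_0) = 0xA77

0xA77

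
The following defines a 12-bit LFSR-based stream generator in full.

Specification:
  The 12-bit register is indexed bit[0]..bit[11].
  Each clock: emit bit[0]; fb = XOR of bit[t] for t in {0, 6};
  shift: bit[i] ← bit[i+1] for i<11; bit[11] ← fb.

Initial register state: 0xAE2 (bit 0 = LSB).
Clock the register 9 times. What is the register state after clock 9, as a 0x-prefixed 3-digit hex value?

reg_0 = 0xAE2
clock 1: out=0, reg = 0xD71
clock 2: out=1, reg = 0x6B8
clock 3: out=0, reg = 0x35C
clock 4: out=0, reg = 0x9AE
clock 5: out=0, reg = 0x4D7
clock 6: out=1, reg = 0x26B
clock 7: out=1, reg = 0x135
clock 8: out=1, reg = 0x89A
clock 9: out=0, reg = 0x44D

0x44D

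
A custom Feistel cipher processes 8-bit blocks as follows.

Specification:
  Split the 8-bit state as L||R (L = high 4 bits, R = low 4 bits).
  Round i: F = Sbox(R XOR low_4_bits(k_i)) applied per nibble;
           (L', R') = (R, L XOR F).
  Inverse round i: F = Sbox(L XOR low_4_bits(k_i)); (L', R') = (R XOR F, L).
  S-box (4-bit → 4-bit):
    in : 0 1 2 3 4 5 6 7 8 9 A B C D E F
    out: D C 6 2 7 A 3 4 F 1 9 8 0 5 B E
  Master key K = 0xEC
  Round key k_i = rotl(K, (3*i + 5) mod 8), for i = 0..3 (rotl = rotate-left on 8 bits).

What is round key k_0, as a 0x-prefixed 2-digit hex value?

K = 0xEC
k_0 = rotl(K, (3*0+5) mod 8) = rotl(K, 5) = 0x9D

0x9D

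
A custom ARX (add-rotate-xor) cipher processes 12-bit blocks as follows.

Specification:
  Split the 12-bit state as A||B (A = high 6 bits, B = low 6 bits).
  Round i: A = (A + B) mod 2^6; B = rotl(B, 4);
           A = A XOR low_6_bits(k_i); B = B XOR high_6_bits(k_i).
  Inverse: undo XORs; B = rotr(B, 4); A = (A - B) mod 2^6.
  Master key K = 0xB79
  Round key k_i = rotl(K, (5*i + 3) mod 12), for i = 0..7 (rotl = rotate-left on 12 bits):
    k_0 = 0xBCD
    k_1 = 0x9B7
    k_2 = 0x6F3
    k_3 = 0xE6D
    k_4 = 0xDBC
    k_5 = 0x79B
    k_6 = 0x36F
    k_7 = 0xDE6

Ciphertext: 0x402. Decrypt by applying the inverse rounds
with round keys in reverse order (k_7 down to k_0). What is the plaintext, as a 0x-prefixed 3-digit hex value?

s_0 = ciphertext = 0x402
s_1 = InvRound(s_0, k_7) = 0x7D7
s_2 = InvRound(s_1, k_6) = 0x1E9
s_3 = InvRound(s_2, k_5) = 0xF5F
s_4 = InvRound(s_3, k_4) = 0x6E6
s_5 = InvRound(s_4, k_3) = 0xE7D
s_6 = InvRound(s_5, k_2) = 0xC1A
s_7 = InvRound(s_6, k_1) = 0x533
s_8 = InvRound(s_7, k_0) = 0xA31

0xA31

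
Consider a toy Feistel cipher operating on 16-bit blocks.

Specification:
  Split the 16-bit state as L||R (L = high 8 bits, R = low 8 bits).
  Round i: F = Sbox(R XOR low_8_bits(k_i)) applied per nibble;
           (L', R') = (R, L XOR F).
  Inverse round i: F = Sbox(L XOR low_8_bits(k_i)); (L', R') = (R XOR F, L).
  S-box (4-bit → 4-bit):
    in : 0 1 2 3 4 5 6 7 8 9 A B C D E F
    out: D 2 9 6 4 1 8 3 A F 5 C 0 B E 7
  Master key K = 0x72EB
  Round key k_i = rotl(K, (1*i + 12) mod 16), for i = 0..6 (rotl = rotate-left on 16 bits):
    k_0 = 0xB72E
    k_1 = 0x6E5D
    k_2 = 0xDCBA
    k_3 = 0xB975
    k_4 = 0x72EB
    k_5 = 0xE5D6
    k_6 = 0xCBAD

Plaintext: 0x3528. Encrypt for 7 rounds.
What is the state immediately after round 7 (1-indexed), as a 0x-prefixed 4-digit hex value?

0x741A

s_0 = plaintext = 0x3528
s_1 = Round(s_0, k_0) = 0x28ED
s_2 = Round(s_1, k_1) = 0xEDE5
s_3 = Round(s_2, k_2) = 0xE5FA
s_4 = Round(s_3, k_3) = 0xFA42
s_5 = Round(s_4, k_4) = 0x42A5
s_6 = Round(s_5, k_5) = 0xA574
s_7 = Round(s_6, k_6) = 0x741A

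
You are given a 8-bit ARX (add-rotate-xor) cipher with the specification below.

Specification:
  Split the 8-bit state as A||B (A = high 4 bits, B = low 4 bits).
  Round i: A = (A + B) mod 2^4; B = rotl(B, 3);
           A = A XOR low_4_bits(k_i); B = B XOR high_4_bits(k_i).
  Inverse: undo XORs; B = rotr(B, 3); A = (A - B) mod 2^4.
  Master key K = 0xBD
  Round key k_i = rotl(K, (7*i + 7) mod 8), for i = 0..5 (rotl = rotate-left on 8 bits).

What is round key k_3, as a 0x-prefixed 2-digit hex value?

K = 0xBD
k_0 = rotl(K, (7*0+7) mod 8) = rotl(K, 7) = 0xDE
k_1 = rotl(K, (7*1+7) mod 8) = rotl(K, 6) = 0x6F
k_2 = rotl(K, (7*2+7) mod 8) = rotl(K, 5) = 0xB7
k_3 = rotl(K, (7*3+7) mod 8) = rotl(K, 4) = 0xDB

0xDB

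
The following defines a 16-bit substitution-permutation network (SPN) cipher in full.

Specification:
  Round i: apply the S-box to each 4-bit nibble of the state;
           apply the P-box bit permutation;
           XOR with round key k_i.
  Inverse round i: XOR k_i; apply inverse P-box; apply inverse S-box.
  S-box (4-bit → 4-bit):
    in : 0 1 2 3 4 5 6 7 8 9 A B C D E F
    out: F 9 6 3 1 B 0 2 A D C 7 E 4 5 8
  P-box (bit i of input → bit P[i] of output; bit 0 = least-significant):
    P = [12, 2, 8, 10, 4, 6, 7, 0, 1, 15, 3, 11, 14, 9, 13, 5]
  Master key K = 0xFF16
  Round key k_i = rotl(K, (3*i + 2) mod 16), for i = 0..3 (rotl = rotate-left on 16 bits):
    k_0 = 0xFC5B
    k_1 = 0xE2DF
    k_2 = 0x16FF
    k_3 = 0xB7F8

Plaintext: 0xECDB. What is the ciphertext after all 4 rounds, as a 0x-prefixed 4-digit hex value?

0xDB63

s_0 = plaintext = 0xECDB
s_1 = Round(s_0, k_0) = 0x05D7
s_2 = Round(s_1, k_1) = 0x0879
s_3 = Round(s_2, k_2) = 0xE99F
s_4 = Round(s_3, k_3) = 0xDB63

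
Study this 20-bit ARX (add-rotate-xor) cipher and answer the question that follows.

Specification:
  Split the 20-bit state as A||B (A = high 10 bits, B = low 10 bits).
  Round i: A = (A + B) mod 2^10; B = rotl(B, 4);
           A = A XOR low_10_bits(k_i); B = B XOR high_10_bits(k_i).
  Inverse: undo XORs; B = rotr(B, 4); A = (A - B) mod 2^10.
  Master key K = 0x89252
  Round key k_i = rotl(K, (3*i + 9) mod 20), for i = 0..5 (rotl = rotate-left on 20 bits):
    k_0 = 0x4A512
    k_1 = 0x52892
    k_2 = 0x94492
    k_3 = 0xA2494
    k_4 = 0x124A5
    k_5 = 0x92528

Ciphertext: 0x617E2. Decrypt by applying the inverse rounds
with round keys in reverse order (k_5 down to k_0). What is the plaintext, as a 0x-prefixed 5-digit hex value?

s_0 = ciphertext = 0x617E2
s_1 = InvRound(s_0, k_5) = 0x74EDA
s_2 = InvRound(s_1, k_4) = 0x234E9
s_3 = InvRound(s_2, k_3) = 0xFCC26
s_4 = InvRound(s_3, k_2) = 0x5E9E7
s_5 = InvRound(s_4, k_1) = 0xA7B4A
s_6 = InvRound(s_5, k_0) = 0xA98E6

0xA98E6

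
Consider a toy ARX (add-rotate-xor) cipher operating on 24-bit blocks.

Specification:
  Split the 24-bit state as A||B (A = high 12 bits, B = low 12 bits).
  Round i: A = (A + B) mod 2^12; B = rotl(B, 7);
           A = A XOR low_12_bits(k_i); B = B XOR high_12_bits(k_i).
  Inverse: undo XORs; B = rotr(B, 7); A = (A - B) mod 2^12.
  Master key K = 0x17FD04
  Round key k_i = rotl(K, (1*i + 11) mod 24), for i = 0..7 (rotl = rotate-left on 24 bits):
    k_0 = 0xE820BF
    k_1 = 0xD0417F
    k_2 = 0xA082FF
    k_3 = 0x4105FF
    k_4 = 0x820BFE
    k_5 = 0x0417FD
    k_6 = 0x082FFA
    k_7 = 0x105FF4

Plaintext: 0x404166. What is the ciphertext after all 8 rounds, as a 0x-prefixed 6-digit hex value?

s_0 = plaintext = 0x404166
s_1 = Round(s_0, k_0) = 0x5D5D89
s_2 = Round(s_1, k_1) = 0x2219E8
s_3 = Round(s_2, k_2) = 0xEF6E47
s_4 = Round(s_3, k_3) = 0x8C27E2
s_5 = Round(s_4, k_4) = 0xB5A91F
s_6 = Round(s_5, k_5) = 0x384F89
s_7 = Round(s_6, k_6) = 0xCF747E
s_8 = Round(s_7, k_7) = 0xE81E26

0xE81E26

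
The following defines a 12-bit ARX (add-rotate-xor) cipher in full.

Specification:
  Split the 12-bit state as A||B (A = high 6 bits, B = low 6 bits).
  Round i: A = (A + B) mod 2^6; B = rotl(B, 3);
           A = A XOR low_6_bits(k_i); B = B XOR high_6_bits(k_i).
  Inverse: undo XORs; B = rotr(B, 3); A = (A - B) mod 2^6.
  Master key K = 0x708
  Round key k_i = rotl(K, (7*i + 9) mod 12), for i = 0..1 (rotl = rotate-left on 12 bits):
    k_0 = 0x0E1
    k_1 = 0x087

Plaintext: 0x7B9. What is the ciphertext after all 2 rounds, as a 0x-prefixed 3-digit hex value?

s_0 = plaintext = 0x7B9
s_1 = Round(s_0, k_0) = 0xD8C
s_2 = Round(s_1, k_1) = 0x163

0x163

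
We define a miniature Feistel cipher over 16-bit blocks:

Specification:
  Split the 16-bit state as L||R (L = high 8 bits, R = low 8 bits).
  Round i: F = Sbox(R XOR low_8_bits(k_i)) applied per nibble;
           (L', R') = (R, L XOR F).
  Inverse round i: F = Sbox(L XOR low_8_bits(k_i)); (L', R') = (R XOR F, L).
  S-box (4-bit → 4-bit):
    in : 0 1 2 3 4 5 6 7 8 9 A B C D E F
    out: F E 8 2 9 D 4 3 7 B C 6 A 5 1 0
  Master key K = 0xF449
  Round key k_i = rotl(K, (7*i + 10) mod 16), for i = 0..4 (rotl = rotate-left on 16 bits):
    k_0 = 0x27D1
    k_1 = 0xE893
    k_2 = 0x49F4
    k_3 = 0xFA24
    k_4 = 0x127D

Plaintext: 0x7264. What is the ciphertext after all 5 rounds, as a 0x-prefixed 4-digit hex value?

0x9D1C

s_0 = plaintext = 0x7264
s_1 = Round(s_0, k_0) = 0x641F
s_2 = Round(s_1, k_1) = 0x1F1E
s_3 = Round(s_2, k_2) = 0x1E03
s_4 = Round(s_3, k_3) = 0x039D
s_5 = Round(s_4, k_4) = 0x9D1C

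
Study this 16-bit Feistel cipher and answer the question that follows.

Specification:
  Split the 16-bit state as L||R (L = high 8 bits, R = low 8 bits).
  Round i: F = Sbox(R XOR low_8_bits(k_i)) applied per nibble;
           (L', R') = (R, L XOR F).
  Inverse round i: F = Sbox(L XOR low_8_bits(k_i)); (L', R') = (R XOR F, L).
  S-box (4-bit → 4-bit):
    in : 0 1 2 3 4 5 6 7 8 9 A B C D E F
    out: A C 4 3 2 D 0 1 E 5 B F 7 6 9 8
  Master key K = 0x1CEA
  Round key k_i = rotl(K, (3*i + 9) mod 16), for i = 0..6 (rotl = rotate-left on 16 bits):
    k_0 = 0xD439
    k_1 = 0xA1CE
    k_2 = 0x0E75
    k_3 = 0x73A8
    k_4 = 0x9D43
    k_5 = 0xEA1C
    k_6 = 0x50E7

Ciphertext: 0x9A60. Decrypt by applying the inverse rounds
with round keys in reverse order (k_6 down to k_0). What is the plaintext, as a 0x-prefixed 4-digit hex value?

s_0 = ciphertext = 0x9A60
s_1 = InvRound(s_0, k_6) = 0x769A
s_2 = InvRound(s_1, k_5) = 0x9176
s_3 = InvRound(s_2, k_4) = 0x1291
s_4 = InvRound(s_3, k_3) = 0x6A12
s_5 = InvRound(s_4, k_2) = 0xDA6A
s_6 = InvRound(s_5, k_1) = 0xA8DA
s_7 = InvRound(s_6, k_0) = 0x86A8

0x86A8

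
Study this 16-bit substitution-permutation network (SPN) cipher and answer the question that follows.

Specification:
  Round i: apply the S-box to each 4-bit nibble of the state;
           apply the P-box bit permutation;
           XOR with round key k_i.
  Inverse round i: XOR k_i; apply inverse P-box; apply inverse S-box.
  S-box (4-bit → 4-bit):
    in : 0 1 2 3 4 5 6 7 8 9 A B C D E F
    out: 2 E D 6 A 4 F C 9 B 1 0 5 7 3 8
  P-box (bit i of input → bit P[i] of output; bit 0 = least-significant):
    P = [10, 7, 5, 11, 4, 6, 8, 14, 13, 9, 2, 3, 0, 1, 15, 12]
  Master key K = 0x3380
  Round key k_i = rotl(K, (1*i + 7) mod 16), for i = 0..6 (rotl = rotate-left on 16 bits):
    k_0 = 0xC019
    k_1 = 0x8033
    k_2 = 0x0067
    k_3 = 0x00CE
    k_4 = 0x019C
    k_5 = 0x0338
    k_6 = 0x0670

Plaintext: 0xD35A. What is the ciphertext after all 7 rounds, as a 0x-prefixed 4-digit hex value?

s_0 = plaintext = 0xD35A
s_1 = Round(s_0, k_0) = 0x471E
s_2 = Round(s_1, k_1) = 0xD5FD
s_3 = Round(s_2, k_2) = 0xC4C0
s_4 = Round(s_3, k_3) = 0x8357
s_5 = Round(s_4, k_4) = 0x1AB9
s_6 = Round(s_5, k_5) = 0xBFBA
s_7 = Round(s_6, k_6) = 0x0278

0x0278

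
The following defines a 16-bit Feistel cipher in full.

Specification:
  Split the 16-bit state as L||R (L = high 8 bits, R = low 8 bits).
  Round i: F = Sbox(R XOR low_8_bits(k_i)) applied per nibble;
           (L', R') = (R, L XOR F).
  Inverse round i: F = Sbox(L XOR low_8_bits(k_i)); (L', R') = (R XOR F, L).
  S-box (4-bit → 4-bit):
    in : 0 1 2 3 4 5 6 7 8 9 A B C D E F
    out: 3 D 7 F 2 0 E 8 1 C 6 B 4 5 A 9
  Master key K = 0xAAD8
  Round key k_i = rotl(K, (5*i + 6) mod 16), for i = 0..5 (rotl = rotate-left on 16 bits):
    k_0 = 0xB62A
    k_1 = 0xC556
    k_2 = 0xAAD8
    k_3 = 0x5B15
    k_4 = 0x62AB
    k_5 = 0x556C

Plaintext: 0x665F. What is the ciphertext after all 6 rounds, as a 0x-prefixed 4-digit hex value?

0x924B

s_0 = plaintext = 0x665F
s_1 = Round(s_0, k_0) = 0x5FE6
s_2 = Round(s_1, k_1) = 0xE6EC
s_3 = Round(s_2, k_2) = 0xEC14
s_4 = Round(s_3, k_3) = 0x14D1
s_5 = Round(s_4, k_4) = 0xD192
s_6 = Round(s_5, k_5) = 0x924B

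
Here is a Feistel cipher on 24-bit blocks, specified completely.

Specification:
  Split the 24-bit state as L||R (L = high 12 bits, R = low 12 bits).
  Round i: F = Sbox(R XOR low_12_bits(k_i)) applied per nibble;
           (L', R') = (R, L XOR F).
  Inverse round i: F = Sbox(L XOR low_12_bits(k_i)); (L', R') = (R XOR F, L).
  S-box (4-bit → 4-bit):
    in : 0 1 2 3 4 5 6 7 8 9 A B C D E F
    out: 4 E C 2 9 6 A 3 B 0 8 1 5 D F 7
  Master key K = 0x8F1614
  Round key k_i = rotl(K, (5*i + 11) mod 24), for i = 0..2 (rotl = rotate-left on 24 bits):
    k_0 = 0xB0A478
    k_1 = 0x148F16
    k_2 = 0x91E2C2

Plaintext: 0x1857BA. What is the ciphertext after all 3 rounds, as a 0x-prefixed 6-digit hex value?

s_0 = plaintext = 0x1857BA
s_1 = Round(s_0, k_0) = 0x7BA3D9
s_2 = Round(s_1, k_1) = 0x3D92ED
s_3 = Round(s_2, k_2) = 0x2ED71E

0x2ED71E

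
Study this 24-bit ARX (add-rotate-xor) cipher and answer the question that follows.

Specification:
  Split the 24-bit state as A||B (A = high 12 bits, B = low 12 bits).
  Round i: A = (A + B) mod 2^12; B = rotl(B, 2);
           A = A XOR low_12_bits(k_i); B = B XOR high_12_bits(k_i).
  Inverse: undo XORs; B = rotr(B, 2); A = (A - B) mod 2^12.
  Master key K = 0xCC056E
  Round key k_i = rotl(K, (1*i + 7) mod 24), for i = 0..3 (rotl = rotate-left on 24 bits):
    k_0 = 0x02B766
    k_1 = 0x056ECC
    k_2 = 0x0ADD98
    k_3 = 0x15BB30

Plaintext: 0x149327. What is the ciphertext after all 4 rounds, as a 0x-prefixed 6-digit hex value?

0x3ABB7D

s_0 = plaintext = 0x149327
s_1 = Round(s_0, k_0) = 0x316CB7
s_2 = Round(s_1, k_1) = 0x101289
s_3 = Round(s_2, k_2) = 0xE12A89
s_4 = Round(s_3, k_3) = 0x3ABB7D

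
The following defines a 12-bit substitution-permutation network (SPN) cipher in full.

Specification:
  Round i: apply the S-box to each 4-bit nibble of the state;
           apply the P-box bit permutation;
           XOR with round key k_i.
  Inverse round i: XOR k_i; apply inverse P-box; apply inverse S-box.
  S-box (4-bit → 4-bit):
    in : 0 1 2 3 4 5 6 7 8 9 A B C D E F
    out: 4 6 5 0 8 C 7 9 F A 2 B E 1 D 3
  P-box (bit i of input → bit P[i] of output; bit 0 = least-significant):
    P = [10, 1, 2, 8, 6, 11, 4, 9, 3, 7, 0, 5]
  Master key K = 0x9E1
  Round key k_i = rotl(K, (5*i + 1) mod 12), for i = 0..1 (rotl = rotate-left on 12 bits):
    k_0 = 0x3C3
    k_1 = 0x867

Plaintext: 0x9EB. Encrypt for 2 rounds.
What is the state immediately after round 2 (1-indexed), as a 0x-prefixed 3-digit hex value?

s_0 = plaintext = 0x9EB
s_1 = Round(s_0, k_0) = 0x431
s_2 = Round(s_1, k_1) = 0x841

0x841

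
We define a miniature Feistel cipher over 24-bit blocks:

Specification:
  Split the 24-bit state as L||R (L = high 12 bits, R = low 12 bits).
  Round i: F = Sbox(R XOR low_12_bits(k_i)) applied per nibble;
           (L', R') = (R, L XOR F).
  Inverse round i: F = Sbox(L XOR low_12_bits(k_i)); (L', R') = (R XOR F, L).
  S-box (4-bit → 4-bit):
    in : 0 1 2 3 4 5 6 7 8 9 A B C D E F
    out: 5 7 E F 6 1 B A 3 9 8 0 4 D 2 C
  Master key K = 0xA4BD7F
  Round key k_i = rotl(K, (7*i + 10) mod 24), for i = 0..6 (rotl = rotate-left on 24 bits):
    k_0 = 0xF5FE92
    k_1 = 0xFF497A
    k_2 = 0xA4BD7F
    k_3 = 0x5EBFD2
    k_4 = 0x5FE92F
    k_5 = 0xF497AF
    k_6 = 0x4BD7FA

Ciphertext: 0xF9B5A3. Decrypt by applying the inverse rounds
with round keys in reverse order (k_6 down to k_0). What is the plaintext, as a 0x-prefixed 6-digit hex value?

0x3204F2

s_0 = ciphertext = 0xF9B5A3
s_1 = InvRound(s_0, k_6) = 0x614F9B
s_2 = InvRound(s_1, k_5) = 0x89B614
s_3 = InvRound(s_2, k_4) = 0x11289B
s_4 = InvRound(s_3, k_3) = 0xADE112
s_5 = InvRound(s_4, k_2) = 0xB95ADE
s_6 = InvRound(s_5, k_1) = 0x4F2B95
s_7 = InvRound(s_6, k_0) = 0x3204F2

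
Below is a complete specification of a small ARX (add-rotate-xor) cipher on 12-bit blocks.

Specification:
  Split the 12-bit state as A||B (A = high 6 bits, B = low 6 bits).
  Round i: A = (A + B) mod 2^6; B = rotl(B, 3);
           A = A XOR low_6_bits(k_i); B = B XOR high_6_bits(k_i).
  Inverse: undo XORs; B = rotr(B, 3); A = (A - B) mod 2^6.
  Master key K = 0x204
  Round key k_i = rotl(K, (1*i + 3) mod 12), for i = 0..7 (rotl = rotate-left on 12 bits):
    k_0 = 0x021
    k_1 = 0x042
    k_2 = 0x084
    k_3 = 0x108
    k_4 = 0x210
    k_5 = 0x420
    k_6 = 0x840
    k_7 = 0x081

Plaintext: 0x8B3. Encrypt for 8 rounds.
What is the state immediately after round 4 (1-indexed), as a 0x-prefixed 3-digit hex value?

0x4A6

s_0 = plaintext = 0x8B3
s_1 = Round(s_0, k_0) = 0xD1E
s_2 = Round(s_1, k_1) = 0x432
s_3 = Round(s_2, k_2) = 0x194
s_4 = Round(s_3, k_3) = 0x4A6
s_5 = Round(s_4, k_4) = 0xA3C
s_6 = Round(s_5, k_5) = 0x137
s_7 = Round(s_6, k_6) = 0xEDF
s_8 = Round(s_7, k_7) = 0x6F9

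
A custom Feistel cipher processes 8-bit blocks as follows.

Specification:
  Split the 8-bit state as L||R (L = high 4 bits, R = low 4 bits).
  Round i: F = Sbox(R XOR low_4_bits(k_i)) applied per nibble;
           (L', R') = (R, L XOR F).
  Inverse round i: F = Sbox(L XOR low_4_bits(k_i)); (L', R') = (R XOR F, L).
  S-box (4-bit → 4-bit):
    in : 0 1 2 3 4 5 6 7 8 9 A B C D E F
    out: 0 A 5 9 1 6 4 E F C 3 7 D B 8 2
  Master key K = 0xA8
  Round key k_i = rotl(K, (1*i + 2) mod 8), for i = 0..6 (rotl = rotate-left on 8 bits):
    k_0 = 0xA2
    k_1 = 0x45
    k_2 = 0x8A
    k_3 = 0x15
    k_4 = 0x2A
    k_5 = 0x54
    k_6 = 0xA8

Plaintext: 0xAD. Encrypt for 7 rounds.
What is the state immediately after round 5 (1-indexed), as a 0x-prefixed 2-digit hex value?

0x68

s_0 = plaintext = 0xAD
s_1 = Round(s_0, k_0) = 0xD8
s_2 = Round(s_1, k_1) = 0x86
s_3 = Round(s_2, k_2) = 0x65
s_4 = Round(s_3, k_3) = 0x56
s_5 = Round(s_4, k_4) = 0x68
s_6 = Round(s_5, k_5) = 0x8B
s_7 = Round(s_6, k_6) = 0xB1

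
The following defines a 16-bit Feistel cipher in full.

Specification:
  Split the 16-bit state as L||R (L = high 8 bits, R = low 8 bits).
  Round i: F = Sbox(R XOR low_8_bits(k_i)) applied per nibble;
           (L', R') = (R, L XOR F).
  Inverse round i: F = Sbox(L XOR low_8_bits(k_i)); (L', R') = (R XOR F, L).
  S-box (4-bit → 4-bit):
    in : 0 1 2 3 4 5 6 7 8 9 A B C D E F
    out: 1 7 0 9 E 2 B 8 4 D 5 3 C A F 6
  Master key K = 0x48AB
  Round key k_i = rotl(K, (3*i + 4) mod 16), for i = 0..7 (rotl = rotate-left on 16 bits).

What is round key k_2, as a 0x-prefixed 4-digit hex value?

0xAD22

K = 0x48AB
k_0 = rotl(K, (3*0+4) mod 16) = rotl(K, 4) = 0x8AB4
k_1 = rotl(K, (3*1+4) mod 16) = rotl(K, 7) = 0x55A4
k_2 = rotl(K, (3*2+4) mod 16) = rotl(K, 10) = 0xAD22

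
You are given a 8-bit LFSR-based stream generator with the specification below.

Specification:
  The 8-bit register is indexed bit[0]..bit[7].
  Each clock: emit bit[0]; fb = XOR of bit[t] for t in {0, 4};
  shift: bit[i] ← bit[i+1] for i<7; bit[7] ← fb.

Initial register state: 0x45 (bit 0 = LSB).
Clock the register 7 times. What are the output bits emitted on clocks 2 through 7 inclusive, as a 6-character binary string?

010001

reg_0 = 0x45
clock 1: out=1, reg = 0xA2
clock 2: out=0, reg = 0x51
clock 3: out=1, reg = 0x28
clock 4: out=0, reg = 0x14
clock 5: out=0, reg = 0x8A
clock 6: out=0, reg = 0x45
clock 7: out=1, reg = 0xA2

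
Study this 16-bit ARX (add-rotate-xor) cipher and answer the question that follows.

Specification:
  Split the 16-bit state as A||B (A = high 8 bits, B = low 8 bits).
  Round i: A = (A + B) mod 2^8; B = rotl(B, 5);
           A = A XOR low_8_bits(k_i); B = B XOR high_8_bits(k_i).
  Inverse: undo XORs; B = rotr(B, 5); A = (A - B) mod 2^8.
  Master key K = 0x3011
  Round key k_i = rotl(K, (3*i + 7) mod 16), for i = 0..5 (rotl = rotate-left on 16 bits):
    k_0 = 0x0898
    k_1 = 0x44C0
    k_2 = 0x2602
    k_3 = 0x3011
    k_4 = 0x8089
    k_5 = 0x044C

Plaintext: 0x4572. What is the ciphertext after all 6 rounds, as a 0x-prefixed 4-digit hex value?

0xDC0F

s_0 = plaintext = 0x4572
s_1 = Round(s_0, k_0) = 0x2F46
s_2 = Round(s_1, k_1) = 0xB58C
s_3 = Round(s_2, k_2) = 0x43B7
s_4 = Round(s_3, k_3) = 0xEBC6
s_5 = Round(s_4, k_4) = 0x3858
s_6 = Round(s_5, k_5) = 0xDC0F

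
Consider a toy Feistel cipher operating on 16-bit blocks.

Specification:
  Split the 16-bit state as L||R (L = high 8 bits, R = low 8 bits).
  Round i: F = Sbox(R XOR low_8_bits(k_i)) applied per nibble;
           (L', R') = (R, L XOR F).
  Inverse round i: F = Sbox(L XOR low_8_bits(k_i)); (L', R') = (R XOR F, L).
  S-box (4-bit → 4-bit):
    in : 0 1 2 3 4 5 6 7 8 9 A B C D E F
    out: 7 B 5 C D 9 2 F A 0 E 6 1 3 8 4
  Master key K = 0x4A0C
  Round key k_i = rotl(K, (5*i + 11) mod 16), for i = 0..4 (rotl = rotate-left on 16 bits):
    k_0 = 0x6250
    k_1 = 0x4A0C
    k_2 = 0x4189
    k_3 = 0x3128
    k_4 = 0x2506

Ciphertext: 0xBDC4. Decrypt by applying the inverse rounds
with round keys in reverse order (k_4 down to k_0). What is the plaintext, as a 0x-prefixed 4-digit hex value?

s_0 = ciphertext = 0xBDC4
s_1 = InvRound(s_0, k_4) = 0xA2BD
s_2 = InvRound(s_1, k_3) = 0x13A2
s_3 = InvRound(s_2, k_2) = 0xAC13
s_4 = InvRound(s_3, k_1) = 0xF4AC
s_5 = InvRound(s_4, k_0) = 0x41F4

0x41F4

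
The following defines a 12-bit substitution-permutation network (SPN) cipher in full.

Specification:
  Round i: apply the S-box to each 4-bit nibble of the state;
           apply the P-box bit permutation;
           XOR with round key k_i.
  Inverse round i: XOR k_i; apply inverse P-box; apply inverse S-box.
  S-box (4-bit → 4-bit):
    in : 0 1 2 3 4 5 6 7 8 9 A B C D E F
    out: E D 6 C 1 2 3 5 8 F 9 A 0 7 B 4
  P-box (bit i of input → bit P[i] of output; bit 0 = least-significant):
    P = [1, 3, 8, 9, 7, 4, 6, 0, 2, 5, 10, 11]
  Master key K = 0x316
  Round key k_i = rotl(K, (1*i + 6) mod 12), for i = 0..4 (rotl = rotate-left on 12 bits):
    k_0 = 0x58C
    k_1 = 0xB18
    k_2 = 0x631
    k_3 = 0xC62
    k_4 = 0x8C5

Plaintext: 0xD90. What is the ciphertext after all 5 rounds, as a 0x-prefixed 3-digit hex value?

s_0 = plaintext = 0xD90
s_1 = Round(s_0, k_0) = 0x271
s_2 = Round(s_1, k_1) = 0xCFA
s_3 = Round(s_2, k_2) = 0x473
s_4 = Round(s_3, k_3) = 0xFA6
s_5 = Round(s_4, k_4) = 0xC4E

0xC4E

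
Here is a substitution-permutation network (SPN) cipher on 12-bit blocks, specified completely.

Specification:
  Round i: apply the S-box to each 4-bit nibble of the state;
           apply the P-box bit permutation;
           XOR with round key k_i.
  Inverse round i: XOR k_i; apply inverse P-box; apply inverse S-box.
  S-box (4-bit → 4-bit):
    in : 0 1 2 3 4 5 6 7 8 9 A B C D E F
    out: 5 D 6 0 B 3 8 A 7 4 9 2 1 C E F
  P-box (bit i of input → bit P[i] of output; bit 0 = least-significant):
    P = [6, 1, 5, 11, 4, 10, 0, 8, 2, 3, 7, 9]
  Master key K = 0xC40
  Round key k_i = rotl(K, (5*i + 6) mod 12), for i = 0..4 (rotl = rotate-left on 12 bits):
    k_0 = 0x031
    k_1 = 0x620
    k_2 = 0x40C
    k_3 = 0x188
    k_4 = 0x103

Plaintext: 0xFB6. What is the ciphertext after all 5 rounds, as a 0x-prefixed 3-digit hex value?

0xA3E

s_0 = plaintext = 0xFB6
s_1 = Round(s_0, k_0) = 0xEBD
s_2 = Round(s_1, k_1) = 0x888
s_3 = Round(s_2, k_2) = 0x0F3
s_4 = Round(s_3, k_3) = 0x41D
s_5 = Round(s_4, k_4) = 0xA3E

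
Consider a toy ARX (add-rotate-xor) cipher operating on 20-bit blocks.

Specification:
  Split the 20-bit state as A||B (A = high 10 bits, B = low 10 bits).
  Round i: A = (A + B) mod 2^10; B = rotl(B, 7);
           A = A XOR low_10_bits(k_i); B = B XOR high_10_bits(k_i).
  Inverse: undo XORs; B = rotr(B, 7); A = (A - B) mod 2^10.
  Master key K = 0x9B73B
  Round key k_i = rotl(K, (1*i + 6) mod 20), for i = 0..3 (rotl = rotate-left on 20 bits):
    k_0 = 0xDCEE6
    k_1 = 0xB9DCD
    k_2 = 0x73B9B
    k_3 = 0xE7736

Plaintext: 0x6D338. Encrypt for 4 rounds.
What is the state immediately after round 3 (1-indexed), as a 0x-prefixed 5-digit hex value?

0xB0F5E

s_0 = plaintext = 0x6D338
s_1 = Round(s_0, k_0) = 0x82B14
s_2 = Round(s_1, k_1) = 0x34C85
s_3 = Round(s_2, k_2) = 0xB0F5E
s_4 = Round(s_3, k_3) = 0x45CF6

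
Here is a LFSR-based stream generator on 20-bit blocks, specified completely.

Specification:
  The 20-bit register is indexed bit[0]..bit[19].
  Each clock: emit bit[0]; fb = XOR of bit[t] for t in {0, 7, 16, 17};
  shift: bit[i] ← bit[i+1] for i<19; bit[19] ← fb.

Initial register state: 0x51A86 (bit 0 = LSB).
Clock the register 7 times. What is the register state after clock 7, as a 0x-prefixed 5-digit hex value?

reg_0 = 0x51A86
clock 1: out=0, reg = 0x28D43
clock 2: out=1, reg = 0x146A1
clock 3: out=1, reg = 0x8A350
clock 4: out=0, reg = 0x451A8
clock 5: out=0, reg = 0xA28D4
clock 6: out=0, reg = 0x5146A
clock 7: out=0, reg = 0xA8A35

0xA8A35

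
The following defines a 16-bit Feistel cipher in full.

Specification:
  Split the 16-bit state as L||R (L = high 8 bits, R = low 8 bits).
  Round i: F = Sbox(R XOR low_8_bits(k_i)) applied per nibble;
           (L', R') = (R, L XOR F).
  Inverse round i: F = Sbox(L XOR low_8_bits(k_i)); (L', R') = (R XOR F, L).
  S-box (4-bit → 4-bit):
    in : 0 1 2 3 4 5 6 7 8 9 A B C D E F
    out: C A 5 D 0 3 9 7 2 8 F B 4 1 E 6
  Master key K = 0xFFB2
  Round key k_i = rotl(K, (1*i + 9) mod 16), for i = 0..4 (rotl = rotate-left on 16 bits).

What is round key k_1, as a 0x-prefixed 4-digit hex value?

0xCBFE

K = 0xFFB2
k_0 = rotl(K, (1*0+9) mod 16) = rotl(K, 9) = 0x65FF
k_1 = rotl(K, (1*1+9) mod 16) = rotl(K, 10) = 0xCBFE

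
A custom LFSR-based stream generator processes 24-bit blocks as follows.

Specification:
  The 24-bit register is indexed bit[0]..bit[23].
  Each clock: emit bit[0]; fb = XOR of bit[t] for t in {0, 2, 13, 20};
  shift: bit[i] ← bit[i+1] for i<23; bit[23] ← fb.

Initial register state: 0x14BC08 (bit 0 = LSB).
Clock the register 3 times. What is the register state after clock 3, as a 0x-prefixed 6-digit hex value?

reg_0 = 0x14BC08
clock 1: out=0, reg = 0x0A5E04
clock 2: out=0, reg = 0x852F02
clock 3: out=0, reg = 0xC29781

0xC29781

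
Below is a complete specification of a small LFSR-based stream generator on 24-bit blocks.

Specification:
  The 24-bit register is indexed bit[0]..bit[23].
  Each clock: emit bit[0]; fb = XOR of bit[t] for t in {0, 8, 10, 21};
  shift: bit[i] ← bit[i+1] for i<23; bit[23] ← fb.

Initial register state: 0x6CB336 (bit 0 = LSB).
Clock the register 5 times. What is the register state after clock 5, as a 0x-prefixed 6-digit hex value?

reg_0 = 0x6CB336
clock 1: out=0, reg = 0x36599B
clock 2: out=1, reg = 0x9B2CCD
clock 3: out=1, reg = 0x4D9666
clock 4: out=0, reg = 0xA6CB33
clock 5: out=1, reg = 0xD36599

0xD36599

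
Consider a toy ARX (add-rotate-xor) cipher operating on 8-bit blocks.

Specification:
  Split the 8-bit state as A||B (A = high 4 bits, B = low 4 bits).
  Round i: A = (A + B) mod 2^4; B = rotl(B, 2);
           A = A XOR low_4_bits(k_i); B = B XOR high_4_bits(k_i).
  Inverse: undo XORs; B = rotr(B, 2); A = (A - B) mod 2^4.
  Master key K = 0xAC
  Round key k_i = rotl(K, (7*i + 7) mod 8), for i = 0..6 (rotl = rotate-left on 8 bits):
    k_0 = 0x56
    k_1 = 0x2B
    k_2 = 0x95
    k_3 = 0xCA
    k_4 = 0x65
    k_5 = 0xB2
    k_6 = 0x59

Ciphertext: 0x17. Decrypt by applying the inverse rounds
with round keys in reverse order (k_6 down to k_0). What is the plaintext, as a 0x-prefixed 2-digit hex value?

0x37

s_0 = ciphertext = 0x17
s_1 = InvRound(s_0, k_6) = 0x08
s_2 = InvRound(s_1, k_5) = 0x6C
s_3 = InvRound(s_2, k_4) = 0x9A
s_4 = InvRound(s_3, k_3) = 0xA9
s_5 = InvRound(s_4, k_2) = 0xF0
s_6 = InvRound(s_5, k_1) = 0xC8
s_7 = InvRound(s_6, k_0) = 0x37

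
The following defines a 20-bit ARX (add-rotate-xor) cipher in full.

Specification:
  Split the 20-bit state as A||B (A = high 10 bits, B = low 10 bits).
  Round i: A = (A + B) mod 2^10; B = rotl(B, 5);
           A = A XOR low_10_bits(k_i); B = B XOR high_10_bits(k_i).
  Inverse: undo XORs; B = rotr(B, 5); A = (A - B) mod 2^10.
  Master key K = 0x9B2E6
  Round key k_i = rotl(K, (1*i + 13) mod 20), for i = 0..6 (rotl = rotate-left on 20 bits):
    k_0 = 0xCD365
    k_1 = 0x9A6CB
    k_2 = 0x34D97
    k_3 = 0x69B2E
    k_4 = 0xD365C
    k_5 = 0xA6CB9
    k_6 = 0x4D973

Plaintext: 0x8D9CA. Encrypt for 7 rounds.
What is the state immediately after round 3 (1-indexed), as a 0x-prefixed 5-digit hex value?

s_0 = plaintext = 0x8D9CA
s_1 = Round(s_0, k_0) = 0xD967A
s_2 = Round(s_1, k_1) = 0xC513A
s_3 = Round(s_2, k_2) = 0x7679A
s_4 = Round(s_3, k_3) = 0x976FA
s_5 = Round(s_4, k_4) = 0xC2C1A
s_6 = Round(s_5, k_5) = 0xE71DB
s_7 = Round(s_6, k_6) = 0x01258

0x7679A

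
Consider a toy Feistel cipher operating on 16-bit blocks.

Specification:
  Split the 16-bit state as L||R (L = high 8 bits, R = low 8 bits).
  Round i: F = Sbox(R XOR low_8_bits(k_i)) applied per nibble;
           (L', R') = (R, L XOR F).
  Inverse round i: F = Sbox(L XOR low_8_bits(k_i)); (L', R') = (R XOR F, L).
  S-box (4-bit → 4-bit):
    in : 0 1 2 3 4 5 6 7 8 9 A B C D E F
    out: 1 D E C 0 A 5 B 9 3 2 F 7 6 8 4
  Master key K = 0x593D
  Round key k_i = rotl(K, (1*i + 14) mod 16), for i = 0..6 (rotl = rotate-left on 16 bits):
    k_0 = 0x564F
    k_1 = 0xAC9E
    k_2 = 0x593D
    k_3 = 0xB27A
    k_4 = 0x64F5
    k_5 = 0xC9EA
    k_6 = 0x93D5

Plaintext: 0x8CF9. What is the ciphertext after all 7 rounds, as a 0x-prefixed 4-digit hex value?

s_0 = plaintext = 0x8CF9
s_1 = Round(s_0, k_0) = 0xF979
s_2 = Round(s_1, k_1) = 0x7972
s_3 = Round(s_2, k_2) = 0x727D
s_4 = Round(s_3, k_3) = 0x7D69
s_5 = Round(s_4, k_4) = 0x694A
s_6 = Round(s_5, k_5) = 0x4A48
s_7 = Round(s_6, k_6) = 0x487C

0x487C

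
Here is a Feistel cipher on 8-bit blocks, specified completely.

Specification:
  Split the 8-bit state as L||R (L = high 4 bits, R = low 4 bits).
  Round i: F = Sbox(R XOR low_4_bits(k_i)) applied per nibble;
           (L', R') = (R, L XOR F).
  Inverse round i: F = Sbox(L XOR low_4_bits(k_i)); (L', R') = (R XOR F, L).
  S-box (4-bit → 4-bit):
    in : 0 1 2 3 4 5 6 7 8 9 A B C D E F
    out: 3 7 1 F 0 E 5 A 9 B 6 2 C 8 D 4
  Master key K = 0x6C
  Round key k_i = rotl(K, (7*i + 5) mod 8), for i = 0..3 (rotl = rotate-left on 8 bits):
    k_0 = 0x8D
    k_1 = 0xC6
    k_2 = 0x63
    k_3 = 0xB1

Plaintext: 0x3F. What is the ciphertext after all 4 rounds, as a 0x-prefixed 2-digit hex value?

s_0 = plaintext = 0x3F
s_1 = Round(s_0, k_0) = 0xF2
s_2 = Round(s_1, k_1) = 0x2F
s_3 = Round(s_2, k_2) = 0xFE
s_4 = Round(s_3, k_3) = 0xEB

0xEB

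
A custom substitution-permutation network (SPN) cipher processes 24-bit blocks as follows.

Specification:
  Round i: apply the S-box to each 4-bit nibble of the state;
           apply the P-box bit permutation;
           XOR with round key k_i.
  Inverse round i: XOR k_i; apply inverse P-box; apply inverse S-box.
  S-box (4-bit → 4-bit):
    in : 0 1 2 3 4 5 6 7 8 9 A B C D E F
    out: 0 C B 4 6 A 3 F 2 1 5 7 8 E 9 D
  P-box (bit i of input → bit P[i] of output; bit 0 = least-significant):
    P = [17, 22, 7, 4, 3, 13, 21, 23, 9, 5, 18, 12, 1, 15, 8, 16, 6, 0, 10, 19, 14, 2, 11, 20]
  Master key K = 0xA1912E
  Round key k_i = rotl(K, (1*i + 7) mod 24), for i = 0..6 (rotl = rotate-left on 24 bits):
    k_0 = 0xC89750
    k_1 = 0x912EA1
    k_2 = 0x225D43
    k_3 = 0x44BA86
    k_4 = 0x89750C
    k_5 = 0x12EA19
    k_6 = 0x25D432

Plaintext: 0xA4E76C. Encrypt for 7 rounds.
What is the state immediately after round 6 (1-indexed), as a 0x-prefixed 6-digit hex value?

0x60C79E

s_0 = plaintext = 0xA4E76C
s_1 = Round(s_0, k_0) = 0xCDE96B
s_2 = Round(s_1, k_1) = 0xCA082A
s_3 = Round(s_2, k_2) = 0xB079AB
s_4 = Round(s_3, k_3) = 0x277108
s_5 = Round(s_4, k_4) = 0xD4A04B
s_6 = Round(s_5, k_5) = 0x60C79E
s_7 = Round(s_6, k_6) = 0x22860E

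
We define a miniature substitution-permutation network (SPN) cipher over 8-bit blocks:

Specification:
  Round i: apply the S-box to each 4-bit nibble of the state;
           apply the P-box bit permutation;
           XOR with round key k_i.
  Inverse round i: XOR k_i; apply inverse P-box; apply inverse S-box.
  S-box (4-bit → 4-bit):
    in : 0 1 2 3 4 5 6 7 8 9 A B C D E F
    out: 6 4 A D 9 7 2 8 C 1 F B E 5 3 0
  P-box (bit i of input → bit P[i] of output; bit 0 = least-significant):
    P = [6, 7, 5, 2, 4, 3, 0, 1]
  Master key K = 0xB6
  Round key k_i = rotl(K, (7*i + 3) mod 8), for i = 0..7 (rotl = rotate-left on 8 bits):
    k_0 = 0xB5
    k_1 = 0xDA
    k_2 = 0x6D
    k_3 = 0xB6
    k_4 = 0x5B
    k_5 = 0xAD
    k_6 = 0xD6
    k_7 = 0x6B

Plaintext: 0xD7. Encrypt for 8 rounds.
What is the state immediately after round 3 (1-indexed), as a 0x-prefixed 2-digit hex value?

0x45

s_0 = plaintext = 0xD7
s_1 = Round(s_0, k_0) = 0xA0
s_2 = Round(s_1, k_1) = 0x61
s_3 = Round(s_2, k_2) = 0x45
s_4 = Round(s_3, k_3) = 0x44
s_5 = Round(s_4, k_4) = 0x0D
s_6 = Round(s_5, k_5) = 0xC4
s_7 = Round(s_6, k_6) = 0x99
s_8 = Round(s_7, k_7) = 0x3B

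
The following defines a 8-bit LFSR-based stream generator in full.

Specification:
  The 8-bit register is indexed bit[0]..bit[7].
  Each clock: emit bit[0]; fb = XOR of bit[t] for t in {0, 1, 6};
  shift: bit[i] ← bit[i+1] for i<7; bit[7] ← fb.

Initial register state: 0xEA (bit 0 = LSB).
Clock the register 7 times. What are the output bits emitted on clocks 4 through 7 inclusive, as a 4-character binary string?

1011

reg_0 = 0xEA
clock 1: out=0, reg = 0x75
clock 2: out=1, reg = 0x3A
clock 3: out=0, reg = 0x9D
clock 4: out=1, reg = 0xCE
clock 5: out=0, reg = 0x67
clock 6: out=1, reg = 0xB3
clock 7: out=1, reg = 0x59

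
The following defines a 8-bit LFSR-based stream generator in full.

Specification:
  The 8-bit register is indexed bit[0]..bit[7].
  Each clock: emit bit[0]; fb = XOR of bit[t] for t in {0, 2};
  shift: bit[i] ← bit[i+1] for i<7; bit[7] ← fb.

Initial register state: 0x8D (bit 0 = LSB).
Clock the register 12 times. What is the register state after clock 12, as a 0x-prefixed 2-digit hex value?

reg_0 = 0x8D
clock 1: out=1, reg = 0x46
clock 2: out=0, reg = 0xA3
clock 3: out=1, reg = 0xD1
clock 4: out=1, reg = 0xE8
clock 5: out=0, reg = 0x74
clock 6: out=0, reg = 0xBA
clock 7: out=0, reg = 0x5D
clock 8: out=1, reg = 0x2E
clock 9: out=0, reg = 0x97
clock 10: out=1, reg = 0x4B
clock 11: out=1, reg = 0xA5
clock 12: out=1, reg = 0x52

0x52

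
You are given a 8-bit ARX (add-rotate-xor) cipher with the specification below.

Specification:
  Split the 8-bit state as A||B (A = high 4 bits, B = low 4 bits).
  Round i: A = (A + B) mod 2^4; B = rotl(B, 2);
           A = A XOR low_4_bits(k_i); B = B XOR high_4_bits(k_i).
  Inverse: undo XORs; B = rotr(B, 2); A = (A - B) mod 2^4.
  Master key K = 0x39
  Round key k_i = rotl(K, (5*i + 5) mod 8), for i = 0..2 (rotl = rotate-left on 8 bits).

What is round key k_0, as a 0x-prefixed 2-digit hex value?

K = 0x39
k_0 = rotl(K, (5*0+5) mod 8) = rotl(K, 5) = 0x27

0x27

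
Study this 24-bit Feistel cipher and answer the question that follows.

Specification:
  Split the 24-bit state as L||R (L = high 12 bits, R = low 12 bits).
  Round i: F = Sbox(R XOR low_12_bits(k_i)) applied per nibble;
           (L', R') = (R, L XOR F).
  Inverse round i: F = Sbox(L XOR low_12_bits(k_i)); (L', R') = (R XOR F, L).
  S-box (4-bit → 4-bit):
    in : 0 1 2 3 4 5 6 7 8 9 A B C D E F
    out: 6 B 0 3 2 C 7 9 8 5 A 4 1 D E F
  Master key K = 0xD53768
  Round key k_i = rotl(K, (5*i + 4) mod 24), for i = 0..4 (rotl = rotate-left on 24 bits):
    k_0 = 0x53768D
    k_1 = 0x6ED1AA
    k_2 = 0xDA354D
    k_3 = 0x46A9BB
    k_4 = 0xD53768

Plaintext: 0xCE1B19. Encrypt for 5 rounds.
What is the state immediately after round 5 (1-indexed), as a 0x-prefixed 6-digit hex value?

0xB4F851

s_0 = plaintext = 0xCE1B19
s_1 = Round(s_0, k_0) = 0xB191B3
s_2 = Round(s_1, k_1) = 0x1B3DAC
s_3 = Round(s_2, k_2) = 0xDAC958
s_4 = Round(s_3, k_3) = 0x958B4F
s_5 = Round(s_4, k_4) = 0xB4F851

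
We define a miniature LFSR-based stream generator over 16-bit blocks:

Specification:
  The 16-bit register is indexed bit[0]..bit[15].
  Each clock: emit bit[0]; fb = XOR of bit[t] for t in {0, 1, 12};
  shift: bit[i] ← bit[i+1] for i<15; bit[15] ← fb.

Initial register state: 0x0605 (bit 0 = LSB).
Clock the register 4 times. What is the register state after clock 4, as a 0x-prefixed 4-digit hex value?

0x7060

reg_0 = 0x0605
clock 1: out=1, reg = 0x8302
clock 2: out=0, reg = 0xC181
clock 3: out=1, reg = 0xE0C0
clock 4: out=0, reg = 0x7060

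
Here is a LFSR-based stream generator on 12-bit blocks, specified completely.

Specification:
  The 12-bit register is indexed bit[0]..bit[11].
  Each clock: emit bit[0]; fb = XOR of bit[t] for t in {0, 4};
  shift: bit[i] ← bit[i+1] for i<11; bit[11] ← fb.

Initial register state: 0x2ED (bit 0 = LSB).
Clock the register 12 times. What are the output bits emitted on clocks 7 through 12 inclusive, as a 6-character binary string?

110100

reg_0 = 0x2ED
clock 1: out=1, reg = 0x976
clock 2: out=0, reg = 0xCBB
clock 3: out=1, reg = 0x65D
clock 4: out=1, reg = 0x32E
clock 5: out=0, reg = 0x197
clock 6: out=1, reg = 0x0CB
clock 7: out=1, reg = 0x865
clock 8: out=1, reg = 0xC32
clock 9: out=0, reg = 0xE19
clock 10: out=1, reg = 0x70C
clock 11: out=0, reg = 0x386
clock 12: out=0, reg = 0x1C3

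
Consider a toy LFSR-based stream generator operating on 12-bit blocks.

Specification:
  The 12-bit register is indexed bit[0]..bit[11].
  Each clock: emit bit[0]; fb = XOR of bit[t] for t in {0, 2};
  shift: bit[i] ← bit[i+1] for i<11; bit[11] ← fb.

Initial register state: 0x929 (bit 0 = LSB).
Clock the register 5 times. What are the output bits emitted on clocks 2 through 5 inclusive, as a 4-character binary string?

0010

reg_0 = 0x929
clock 1: out=1, reg = 0xC94
clock 2: out=0, reg = 0xE4A
clock 3: out=0, reg = 0x725
clock 4: out=1, reg = 0x392
clock 5: out=0, reg = 0x1C9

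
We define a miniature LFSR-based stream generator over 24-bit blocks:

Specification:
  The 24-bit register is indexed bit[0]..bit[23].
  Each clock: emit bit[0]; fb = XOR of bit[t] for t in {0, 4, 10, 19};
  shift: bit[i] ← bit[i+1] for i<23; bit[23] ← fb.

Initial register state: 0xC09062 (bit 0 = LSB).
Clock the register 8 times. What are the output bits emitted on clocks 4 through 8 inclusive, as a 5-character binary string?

00110

reg_0 = 0xC09062
clock 1: out=0, reg = 0x604831
clock 2: out=1, reg = 0x302418
clock 3: out=0, reg = 0x18120C
clock 4: out=0, reg = 0x8C0906
clock 5: out=0, reg = 0xC60483
clock 6: out=1, reg = 0x630241
clock 7: out=1, reg = 0xB18120
clock 8: out=0, reg = 0x58C090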